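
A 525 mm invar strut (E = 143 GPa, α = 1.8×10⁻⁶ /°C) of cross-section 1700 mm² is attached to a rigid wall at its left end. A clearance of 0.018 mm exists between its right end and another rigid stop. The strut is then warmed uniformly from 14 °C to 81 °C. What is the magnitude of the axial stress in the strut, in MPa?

σ ≈ 12.3 MPa (compressive)

Unrestrained expansion: δ_free = αΔT L = 1.8×10⁻⁶ × 67 × 525 = 0.06331 mm.
The gap closes (δ_free > 0.018 mm) and the wall then resists a further 0.06331 − 0.018 = 0.04531 mm of expansion.
Compatibility: PL/(AE) = 0.04531 mm, so σ = P/A = E × (0.04531/525) = 12.34 MPa.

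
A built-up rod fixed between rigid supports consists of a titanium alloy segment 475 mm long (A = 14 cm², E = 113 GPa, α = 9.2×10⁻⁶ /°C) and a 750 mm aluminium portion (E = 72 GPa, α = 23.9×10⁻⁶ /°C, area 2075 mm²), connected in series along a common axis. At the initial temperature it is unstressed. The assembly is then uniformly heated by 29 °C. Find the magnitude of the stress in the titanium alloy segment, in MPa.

Free thermal expansion of the whole bar: Σ αᵢΔT Lᵢ = 9.2×10⁻⁶×29×475 + 23.9×10⁻⁶×29×750 = 0.6466 mm.
The walls prevent any net length change, so an axial force P (same in every segment) develops. Compatibility: P · Σ Lᵢ/(AᵢEᵢ) = δ_free.
The series flexibility is Σ Lᵢ/(AᵢEᵢ) = 475/(1400×113×10³) + 750/(2075×72×10³) = 8.023×10⁻⁶ mm/N.
Hence P = δ_free / Σ(L/AE) = 0.6466/8.023×10⁻⁶ = 80.59 kN (compressive).
σ_{titanium alloy} = P / A = 80590 / 1400 = 57.57 MPa.

σ ≈ 57.6 MPa (compressive)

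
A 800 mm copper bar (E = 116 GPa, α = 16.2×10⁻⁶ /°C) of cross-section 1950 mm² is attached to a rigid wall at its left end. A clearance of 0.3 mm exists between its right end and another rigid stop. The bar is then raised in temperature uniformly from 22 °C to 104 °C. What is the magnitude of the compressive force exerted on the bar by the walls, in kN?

P ≈ 216 kN

Free thermal elongation = αΔT L = 16.2×10⁻⁶ × 82 × 800 = 1.063 mm.
After closing the 0.3 mm clearance, 1.063 − 0.3 = 0.7627 mm of expansion remains to be suppressed by the wall.
That suppressed elongation corresponds to σ = E·Δ/L = 116×10³ × 0.7627/800 = 110.6 MPa.
Force on the wall = σA = 110.6 × 1950 mm² = 215.7 kN.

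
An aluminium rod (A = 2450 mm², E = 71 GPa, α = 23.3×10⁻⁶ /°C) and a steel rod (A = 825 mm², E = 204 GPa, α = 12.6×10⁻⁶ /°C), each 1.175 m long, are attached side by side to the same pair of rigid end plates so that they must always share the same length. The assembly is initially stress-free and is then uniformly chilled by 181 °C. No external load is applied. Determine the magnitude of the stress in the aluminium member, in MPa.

The aluminium has the larger α, so on cooling it would change length more than the steel if both were free. The rigid plates force a common final length, so the aluminium is put into tension and the steel into compression, with equal and opposite forces P (no external load).
Setting the final lengths equal and cancelling L: (α₁ − α₂)ΔT = P/(A₁E₁) + P/(A₂E₂).
|α₁ − α₂|·ΔT = 10.7×10⁻⁶ × 181 = 0.001937.
1/(A₁E₁) + 1/(A₂E₂) = 1/(2450×71×10³) + 1/(825×204×10³) = 1.169×10⁻⁸ N⁻¹.
So P = 0.001937 / 1.169×10⁻⁸ = 165.7 kN.
σ_{aluminium} = P/A₁ = 165700/2450 = 67.62 MPa, tensile.

σ ≈ 67.6 MPa (tensile)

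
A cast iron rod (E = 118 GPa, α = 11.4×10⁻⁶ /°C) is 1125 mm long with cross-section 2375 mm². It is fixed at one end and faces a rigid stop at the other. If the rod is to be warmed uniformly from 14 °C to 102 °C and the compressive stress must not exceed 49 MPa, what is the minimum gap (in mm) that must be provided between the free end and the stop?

g ≈ 0.661 mm

With no wall the rod would lengthen by αΔT L = 11.4×10⁻⁶ × 88 × 1125 = 1.129 mm.
A stress of 49 MPa corresponds to the wall pushing the rod back by σL/E = 49×1125/(118×10³) = 0.4672 mm.
So the gap has to take up the difference, g_min = δ_free − σL/E = 1.129 − 0.4672 = 0.6614 mm.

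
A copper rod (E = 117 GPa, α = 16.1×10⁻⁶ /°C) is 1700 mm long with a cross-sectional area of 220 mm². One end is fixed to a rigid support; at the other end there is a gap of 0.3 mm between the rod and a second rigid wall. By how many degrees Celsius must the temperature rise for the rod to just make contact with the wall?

Contact occurs when the free expansion equals the gap: αΔT L = 0.3 mm.
ΔT = 0.3 / (16.1×10⁻⁶ × 1700) = 10.96 °C.

ΔT ≈ 11 °C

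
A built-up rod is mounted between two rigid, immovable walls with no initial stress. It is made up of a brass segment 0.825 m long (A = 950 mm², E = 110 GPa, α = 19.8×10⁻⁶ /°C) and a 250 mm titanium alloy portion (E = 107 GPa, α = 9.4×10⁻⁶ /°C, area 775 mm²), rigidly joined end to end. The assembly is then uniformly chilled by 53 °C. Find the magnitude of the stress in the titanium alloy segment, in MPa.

σ ≈ 117 MPa (tensile)

Free thermal contraction of the whole bar: Σ αᵢΔT Lᵢ = 19.8×10⁻⁶×53×825 + 9.4×10⁻⁶×53×250 = 0.9903 mm.
The walls prevent any net length change, so an axial force P (same in every segment) develops. Compatibility: P · Σ Lᵢ/(AᵢEᵢ) = δ_free.
Σ Lᵢ/(AᵢEᵢ) = 825/(950×110×10³) + 250/(775×107×10³) = 1.091×10⁻⁵ mm/N.
Hence P = δ_free / Σ(L/AE) = 0.9903/1.091×10⁻⁵ = 90.77 kN (tensile).
σ_{titanium alloy} = P / A = 90770 / 775 = 117.1 MPa.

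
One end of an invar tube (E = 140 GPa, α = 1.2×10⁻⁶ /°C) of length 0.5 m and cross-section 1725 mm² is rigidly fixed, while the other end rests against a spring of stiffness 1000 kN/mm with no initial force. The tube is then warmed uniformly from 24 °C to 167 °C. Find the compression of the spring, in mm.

δ ≈ 0.0279 mm

Free thermal expansion: δ_free = αΔT L = 1.2×10⁻⁶ × 143 × 500 = 0.0858 mm.
Let P be the compressive force at the spring. The tube shortens elastically by PL/(AE) and the spring compresses by P/k; together these equal δ_free.
P [ L/(AE) + 1/k ] = δ_free → P [ 500/(1725×140×10³) + 1/(1000×10³) ] = 0.0858.
P = 0.0858 / 3.07×10⁻⁶ = 27940 N.
Spring compression = P/k = 27940/(1000×10³) = 0.02794 mm.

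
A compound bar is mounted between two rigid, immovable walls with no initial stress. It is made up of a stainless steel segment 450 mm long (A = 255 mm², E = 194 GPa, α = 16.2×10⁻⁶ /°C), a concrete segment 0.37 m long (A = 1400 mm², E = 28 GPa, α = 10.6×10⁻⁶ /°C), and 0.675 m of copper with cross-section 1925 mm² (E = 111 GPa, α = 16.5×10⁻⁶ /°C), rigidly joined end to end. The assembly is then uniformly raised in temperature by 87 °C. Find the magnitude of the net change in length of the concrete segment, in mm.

Free thermal expansion of the whole bar: Σ αᵢΔT Lᵢ = 16.2×10⁻⁶×87×450 + 10.6×10⁻⁶×87×370 + 16.5×10⁻⁶×87×675 = 1.944 mm.
Since the ends are fixed, an axial force P builds up, equal in every segment, with P · Σ Lᵢ/(AᵢEᵢ) = δ_free.
Σ Lᵢ/(AᵢEᵢ) = 450/(255×194×10³) + 370/(1400×28×10³) + 675/(1925×111×10³) = 2.169×10⁻⁵ mm/N.
P = 1.944 / 2.169×10⁻⁵ = 89630 N = 89.63 kN, compressive.
For the concrete segment, free thermal change = 10.6×10⁻⁶×87×370 = 0.3412 mm and elastic change from P = 89630×370/(1400×28×10³) = 0.846 mm; these oppose, so the net change is 0.505 mm (segment shortens).

|ΔL| ≈ 0.505 mm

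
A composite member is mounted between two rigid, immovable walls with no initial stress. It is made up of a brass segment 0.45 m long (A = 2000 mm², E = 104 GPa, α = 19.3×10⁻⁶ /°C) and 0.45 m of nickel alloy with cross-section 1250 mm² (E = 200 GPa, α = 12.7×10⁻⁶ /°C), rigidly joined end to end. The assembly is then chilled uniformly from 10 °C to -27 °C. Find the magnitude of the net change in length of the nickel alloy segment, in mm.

If the supports were absent, the total length change would be Σ αᵢΔT Lᵢ = 19.3×10⁻⁶×37×450 + 12.7×10⁻⁶×37×450 = 0.5328 mm.
The walls prevent any net length change, so an axial force P (same in every segment) develops. Compatibility: P · Σ Lᵢ/(AᵢEᵢ) = δ_free.
Σ Lᵢ/(AᵢEᵢ) = 450/(2000×104×10³) + 450/(1250×200×10³) = 3.963×10⁻⁶ mm/N.
Hence P = δ_free / Σ(L/AE) = 0.5328/3.963×10⁻⁶ = 134.4 kN (tensile).
For the nickel alloy segment, free thermal change = 12.7×10⁻⁶×37×450 = 0.2115 mm and elastic change from P = 134400×450/(1250×200×10³) = 0.242 mm; these oppose, so the net change is 0.0305 mm (segment lengthens).

|ΔL| ≈ 0.0305 mm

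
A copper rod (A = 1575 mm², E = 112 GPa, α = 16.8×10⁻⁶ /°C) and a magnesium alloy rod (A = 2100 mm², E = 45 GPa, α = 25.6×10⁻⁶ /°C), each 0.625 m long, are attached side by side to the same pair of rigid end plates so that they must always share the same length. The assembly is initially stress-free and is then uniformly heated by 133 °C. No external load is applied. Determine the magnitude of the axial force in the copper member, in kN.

The magnesium alloy has the larger α, so on heating it would change length more than the copper if both were free. The rigid plates force a common final length, so the magnesium alloy is put into compression and the copper into tension, with equal and opposite forces P (no external load).
Equating the net (thermal + elastic) strains gives |α₁ − α₂|·ΔT = P·[1/(A₁E₁) + 1/(A₂E₂)].
|α₁ − α₂|·ΔT = 8.8×10⁻⁶ × 133 = 0.00117.
1/(A₁E₁) + 1/(A₂E₂) = 1/(1575×112×10³) + 1/(2100×45×10³) = 1.625×10⁻⁸ N⁻¹.
So P = 0.00117 / 1.625×10⁻⁸ = 72.02 kN.

P ≈ 72 kN (tensile in the copper)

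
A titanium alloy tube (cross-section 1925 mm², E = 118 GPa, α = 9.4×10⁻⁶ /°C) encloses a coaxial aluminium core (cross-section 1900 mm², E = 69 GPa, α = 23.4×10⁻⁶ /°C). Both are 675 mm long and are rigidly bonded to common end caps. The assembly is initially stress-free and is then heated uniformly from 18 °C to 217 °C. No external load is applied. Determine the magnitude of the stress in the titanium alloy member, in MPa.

σ ≈ 120 MPa (tensile)

Both members must finish at the same length. With the larger α, the aluminium tends to over-expand; the plates restrain it, putting the aluminium in compression and the titanium alloy in tension. With no external load the two internal forces are equal and opposite, magnitude P.
Equating the net (thermal + elastic) strains gives |α₁ − α₂|·ΔT = P·[1/(A₁E₁) + 1/(A₂E₂)].
|α₁ − α₂|·ΔT = 14×10⁻⁶ × 199 = 0.002786.
1/(A₁E₁) + 1/(A₂E₂) = 1/(1925×118×10³) + 1/(1900×69×10³) = 1.203×10⁻⁸ N⁻¹.
P = 0.002786 / 1.203×10⁻⁸ = 231600 N = 231.6 kN.
σ_{titanium alloy} = P/A₁ = 231600/1925 = 120.3 MPa, tensile.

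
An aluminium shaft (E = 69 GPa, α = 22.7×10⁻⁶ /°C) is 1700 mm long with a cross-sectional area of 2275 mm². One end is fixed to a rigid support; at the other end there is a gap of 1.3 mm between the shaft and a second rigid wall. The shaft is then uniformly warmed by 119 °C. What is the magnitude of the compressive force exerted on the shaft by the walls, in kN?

P ≈ 304 kN

Unrestrained expansion: δ_free = αΔT L = 22.7×10⁻⁶ × 119 × 1700 = 4.592 mm.
After closing the 1.3 mm clearance, 4.592 − 1.3 = 3.292 mm of expansion remains to be suppressed by the wall.
Compatibility: PL/(AE) = 3.292 mm, so σ = P/A = E × (3.292/1700) = 133.6 MPa.
P = σA = 133.6 × 2275 = 304 kN.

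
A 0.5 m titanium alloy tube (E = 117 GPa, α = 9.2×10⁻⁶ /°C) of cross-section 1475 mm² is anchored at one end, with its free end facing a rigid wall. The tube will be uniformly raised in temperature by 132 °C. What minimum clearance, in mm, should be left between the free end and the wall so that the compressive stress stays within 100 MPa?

g ≈ 0.18 mm

Free expansion if unrestrained: δ_free = αΔT L = 9.2×10⁻⁶ × 132 × 500 = 0.6072 mm.
At the allowable stress the elastic shortening the wall may impose is σL/E = 100 × 500 / (117×10³) = 0.4274 mm.
The gap must absorb the remainder: g_min = 0.6072 − 0.4274 = 0.1798 mm.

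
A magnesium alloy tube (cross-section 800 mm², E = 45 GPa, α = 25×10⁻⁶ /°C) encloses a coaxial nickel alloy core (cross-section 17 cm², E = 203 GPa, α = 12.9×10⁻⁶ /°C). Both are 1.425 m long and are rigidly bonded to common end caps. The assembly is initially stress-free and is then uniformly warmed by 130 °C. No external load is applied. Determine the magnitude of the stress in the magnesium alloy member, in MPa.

Equilibrium of a rigid end plate with no external load gives equal and opposite internal forces ±P in the two members. Since α_{magnesium alloy} > α_{nickel alloy}, heating drives the magnesium alloy into compression and the nickel alloy into tension.
Compatibility of the two members (thermal + elastic change equal): (α₁ − α₂)ΔT = P·[1/(A₁E₁) + 1/(A₂E₂)].
|α₁ − α₂|·ΔT = 12.1×10⁻⁶ × 130 = 0.001573.
1/(A₁E₁) + 1/(A₂E₂) = 1/(800×45×10³) + 1/(1700×203×10³) = 3.068×10⁻⁸ N⁻¹.
P = 0.001573 / 3.068×10⁻⁸ = 51280 N = 51.28 kN.
σ_{magnesium alloy} = P/A₁ = 51280/800 = 64.1 MPa, compressive.

σ ≈ 64.1 MPa (compressive)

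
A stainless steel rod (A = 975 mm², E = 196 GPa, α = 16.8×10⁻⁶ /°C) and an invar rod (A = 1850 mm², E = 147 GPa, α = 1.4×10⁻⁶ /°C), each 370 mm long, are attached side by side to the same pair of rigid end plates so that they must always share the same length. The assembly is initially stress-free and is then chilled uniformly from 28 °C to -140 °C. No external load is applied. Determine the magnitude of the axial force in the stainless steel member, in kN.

P ≈ 290 kN (tensile in the stainless steel)

Equilibrium of a rigid end plate with no external load gives equal and opposite internal forces ±P in the two members. Since α_{stainless steel} > α_{invar}, cooling drives the stainless steel into tension and the invar into compression.
Setting the final lengths equal and cancelling L: (α₁ − α₂)ΔT = P/(A₁E₁) + P/(A₂E₂).
|α₁ − α₂|·ΔT = 15.4×10⁻⁶ × 168 = 0.002587.
1/(A₁E₁) + 1/(A₂E₂) = 1/(975×196×10³) + 1/(1850×147×10³) = 8.91×10⁻⁹ N⁻¹.
P = 0.002587 / 8.91×10⁻⁹ = 290400 N = 290.4 kN.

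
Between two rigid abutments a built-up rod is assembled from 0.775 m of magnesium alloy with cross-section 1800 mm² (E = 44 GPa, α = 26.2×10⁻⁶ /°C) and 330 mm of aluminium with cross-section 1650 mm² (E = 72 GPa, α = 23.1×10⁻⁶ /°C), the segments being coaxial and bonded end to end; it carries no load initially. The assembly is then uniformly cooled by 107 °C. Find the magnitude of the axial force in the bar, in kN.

P ≈ 238 kN (tensile)

With the walls removed the bar would change length by δ_free = Σ αᵢΔT Lᵢ = 26.2×10⁻⁶×107×775 + 23.1×10⁻⁶×107×330 = 2.988 mm.
The rigid supports impose zero overall length change; the single axial force P common to all segments must satisfy P Σ Lᵢ/(AᵢEᵢ) = δ_free.
Σ Lᵢ/(AᵢEᵢ) = 775/(1800×44×10³) + 330/(1650×72×10³) = 1.256×10⁻⁵ mm/N.
So P = 2.988 / 1.256×10⁻⁵ = 237.9 kN, tensile.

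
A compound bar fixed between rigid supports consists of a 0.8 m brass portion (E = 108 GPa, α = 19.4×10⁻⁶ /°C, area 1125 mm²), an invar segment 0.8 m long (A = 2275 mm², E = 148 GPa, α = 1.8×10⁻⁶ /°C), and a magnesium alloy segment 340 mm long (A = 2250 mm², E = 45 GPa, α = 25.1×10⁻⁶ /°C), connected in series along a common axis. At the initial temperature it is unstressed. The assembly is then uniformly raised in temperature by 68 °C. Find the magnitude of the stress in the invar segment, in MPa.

With the walls removed the bar would change length by δ_free = Σ αᵢΔT Lᵢ = 19.4×10⁻⁶×68×800 + 1.8×10⁻⁶×68×800 + 25.1×10⁻⁶×68×340 = 1.734 mm.
Since the ends are fixed, an axial force P builds up, equal in every segment, with P · Σ Lᵢ/(AᵢEᵢ) = δ_free.
The series flexibility is Σ Lᵢ/(AᵢEᵢ) = 800/(1125×108×10³) + 800/(2275×148×10³) + 340/(2250×45×10³) = 1.232×10⁻⁵ mm/N.
Hence P = δ_free / Σ(L/AE) = 1.734/1.232×10⁻⁵ = 140.7 kN (compressive).
σ_{invar} = P / A = 140700 / 2275 = 61.86 MPa.

σ ≈ 61.9 MPa (compressive)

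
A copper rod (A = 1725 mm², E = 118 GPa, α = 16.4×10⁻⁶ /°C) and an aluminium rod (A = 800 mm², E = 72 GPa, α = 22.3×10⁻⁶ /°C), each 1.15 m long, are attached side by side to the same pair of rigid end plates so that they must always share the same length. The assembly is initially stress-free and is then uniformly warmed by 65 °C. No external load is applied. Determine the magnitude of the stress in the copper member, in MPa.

Both members must finish at the same length. With the larger α, the aluminium tends to over-expand; the plates restrain it, putting the aluminium in compression and the copper in tension. With no external load the two internal forces are equal and opposite, magnitude P.
Equating the net (thermal + elastic) strains gives |α₁ − α₂|·ΔT = P·[1/(A₁E₁) + 1/(A₂E₂)].
|α₁ − α₂|·ΔT = 5.9×10⁻⁶ × 65 = 0.0003835.
1/(A₁E₁) + 1/(A₂E₂) = 1/(1725×118×10³) + 1/(800×72×10³) = 2.227×10⁻⁸ N⁻¹.
So P = 0.0003835 / 2.227×10⁻⁸ = 17.22 kN.
σ_{copper} = P/A₁ = 17220/1725 = 9.981 MPa, tensile.

σ ≈ 9.98 MPa (tensile)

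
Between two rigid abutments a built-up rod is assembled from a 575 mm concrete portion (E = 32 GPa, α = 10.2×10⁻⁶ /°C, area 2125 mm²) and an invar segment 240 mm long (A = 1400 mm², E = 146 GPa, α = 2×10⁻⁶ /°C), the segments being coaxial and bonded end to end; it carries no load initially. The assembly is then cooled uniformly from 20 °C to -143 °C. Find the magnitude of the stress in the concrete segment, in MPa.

σ ≈ 50.5 MPa (tensile)

With the walls removed the bar would change length by δ_free = Σ αᵢΔT Lᵢ = 10.2×10⁻⁶×163×575 + 2×10⁻⁶×163×240 = 1.034 mm.
The walls prevent any net length change, so an axial force P (same in every segment) develops. Compatibility: P · Σ Lᵢ/(AᵢEᵢ) = δ_free.
The series flexibility is Σ Lᵢ/(AᵢEᵢ) = 575/(2125×32×10³) + 240/(1400×146×10³) = 9.63×10⁻⁶ mm/N.
P = 1.034 / 9.63×10⁻⁶ = 107400 N = 107.4 kN, tensile.
σ_{concrete} = P / A = 107400 / 2125 = 50.54 MPa.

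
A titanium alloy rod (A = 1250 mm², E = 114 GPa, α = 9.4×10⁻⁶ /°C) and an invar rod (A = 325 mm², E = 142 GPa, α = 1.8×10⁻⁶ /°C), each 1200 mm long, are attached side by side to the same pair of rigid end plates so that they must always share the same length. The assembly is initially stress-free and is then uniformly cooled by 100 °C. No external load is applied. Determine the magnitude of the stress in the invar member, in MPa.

The titanium alloy has the larger α, so on cooling it would change length more than the invar if both were free. The rigid plates force a common final length, so the titanium alloy is put into tension and the invar into compression, with equal and opposite forces P (no external load).
Compatibility of the two members (thermal + elastic change equal): (α₁ − α₂)ΔT = P·[1/(A₁E₁) + 1/(A₂E₂)].
|α₁ − α₂|·ΔT = 7.6×10⁻⁶ × 100 = 0.00076.
1/(A₁E₁) + 1/(A₂E₂) = 1/(1250×114×10³) + 1/(325×142×10³) = 2.869×10⁻⁸ N⁻¹.
So P = 0.00076 / 2.869×10⁻⁸ = 26.49 kN.
σ_{invar} = P/A₂ = 26490/325 = 81.52 MPa, compressive.

σ ≈ 81.5 MPa (compressive)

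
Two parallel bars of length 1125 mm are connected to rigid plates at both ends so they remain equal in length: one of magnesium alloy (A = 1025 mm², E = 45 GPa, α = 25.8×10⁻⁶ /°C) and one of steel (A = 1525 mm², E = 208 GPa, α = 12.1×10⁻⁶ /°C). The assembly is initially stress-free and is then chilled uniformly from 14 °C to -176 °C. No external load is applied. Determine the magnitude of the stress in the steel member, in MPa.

σ ≈ 68.7 MPa (compressive)

Both members must finish at the same length. With the larger α, the magnesium alloy tends to over-contract; the plates restrain it, putting the magnesium alloy in tension and the steel in compression. With no external load the two internal forces are equal and opposite, magnitude P.
Compatibility of the two members (thermal + elastic change equal): (α₁ − α₂)ΔT = P·[1/(A₁E₁) + 1/(A₂E₂)].
|α₁ − α₂|·ΔT = 13.7×10⁻⁶ × 190 = 0.002603.
1/(A₁E₁) + 1/(A₂E₂) = 1/(1025×45×10³) + 1/(1525×208×10³) = 2.483×10⁻⁸ N⁻¹.
So P = 0.002603 / 2.483×10⁻⁸ = 104.8 kN.
σ_{steel} = P/A₂ = 104800/1525 = 68.74 MPa, compressive.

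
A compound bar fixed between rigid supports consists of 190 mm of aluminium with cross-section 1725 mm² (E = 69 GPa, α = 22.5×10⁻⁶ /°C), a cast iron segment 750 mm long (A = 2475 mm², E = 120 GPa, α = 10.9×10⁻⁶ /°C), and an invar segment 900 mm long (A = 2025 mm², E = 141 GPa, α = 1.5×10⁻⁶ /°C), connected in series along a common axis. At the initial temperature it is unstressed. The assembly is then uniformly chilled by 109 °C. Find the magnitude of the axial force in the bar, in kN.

Free thermal contraction of the whole bar: Σ αᵢΔT Lᵢ = 22.5×10⁻⁶×109×190 + 10.9×10⁻⁶×109×750 + 1.5×10⁻⁶×109×900 = 1.504 mm.
The rigid supports impose zero overall length change; the single axial force P common to all segments must satisfy P Σ Lᵢ/(AᵢEᵢ) = δ_free.
The series flexibility is Σ Lᵢ/(AᵢEᵢ) = 190/(1725×69×10³) + 750/(2475×120×10³) + 900/(2025×141×10³) = 7.274×10⁻⁶ mm/N.
Hence P = δ_free / Σ(L/AE) = 1.504/7.274×10⁻⁶ = 206.8 kN (tensile).

P ≈ 207 kN (tensile)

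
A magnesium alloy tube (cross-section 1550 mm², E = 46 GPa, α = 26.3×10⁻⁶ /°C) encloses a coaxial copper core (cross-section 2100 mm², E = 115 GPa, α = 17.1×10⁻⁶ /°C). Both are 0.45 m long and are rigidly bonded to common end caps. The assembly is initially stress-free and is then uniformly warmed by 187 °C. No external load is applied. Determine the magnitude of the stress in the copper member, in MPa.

σ ≈ 45.1 MPa (tensile)

Both members must finish at the same length. With the larger α, the magnesium alloy tends to over-expand; the plates restrain it, putting the magnesium alloy in compression and the copper in tension. With no external load the two internal forces are equal and opposite, magnitude P.
Setting the final lengths equal and cancelling L: (α₁ − α₂)ΔT = P/(A₁E₁) + P/(A₂E₂).
|α₁ − α₂|·ΔT = 9.2×10⁻⁶ × 187 = 0.00172.
1/(A₁E₁) + 1/(A₂E₂) = 1/(1550×46×10³) + 1/(2100×115×10³) = 1.817×10⁻⁸ N⁻¹.
P = 0.00172 / 1.817×10⁻⁸ = 94700 N = 94.7 kN.
σ_{copper} = P/A₂ = 94700/2100 = 45.1 MPa, tensile.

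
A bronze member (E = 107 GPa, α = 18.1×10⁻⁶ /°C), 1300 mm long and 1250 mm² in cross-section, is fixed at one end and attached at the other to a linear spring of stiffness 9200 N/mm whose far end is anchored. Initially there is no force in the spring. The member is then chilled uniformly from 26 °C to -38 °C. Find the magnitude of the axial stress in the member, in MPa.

σ ≈ 10.2 MPa (tensile)

If the spring were absent the member would shorten by αΔT L = 18.1×10⁻⁶ × 64 × 1300 = 1.506 mm.
With a force P in the spring, the elastic change of the member is PL/(AE) and that of the spring is P/k; compatibility requires their sum to equal δ_free.
P [ L/(AE) + 1/k ] = δ_free → P [ 1300/(1250×107×10³) + 1/(9200) ] = 1.506.
P = 1.506 / 0.0001184 = 12720 N.
σ = P/A = 12720/1250 = 10.17 MPa.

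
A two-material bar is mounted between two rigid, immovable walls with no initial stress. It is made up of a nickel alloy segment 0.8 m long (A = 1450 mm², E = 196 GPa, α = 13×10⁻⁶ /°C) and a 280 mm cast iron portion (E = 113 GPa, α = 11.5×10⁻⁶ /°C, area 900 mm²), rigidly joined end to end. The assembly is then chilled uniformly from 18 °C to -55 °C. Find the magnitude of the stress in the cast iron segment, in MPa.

σ ≈ 198 MPa (tensile)

If the supports were absent, the total length change would be Σ αᵢΔT Lᵢ = 13×10⁻⁶×73×800 + 11.5×10⁻⁶×73×280 = 0.9943 mm.
The walls prevent any net length change, so an axial force P (same in every segment) develops. Compatibility: P · Σ Lᵢ/(AᵢEᵢ) = δ_free.
Σ Lᵢ/(AᵢEᵢ) = 800/(1450×196×10³) + 280/(900×113×10³) = 5.568×10⁻⁶ mm/N.
P = 0.9943 / 5.568×10⁻⁶ = 178600 N = 178.6 kN, tensile.
σ_{cast iron} = P / A = 178600 / 900 = 198.4 MPa.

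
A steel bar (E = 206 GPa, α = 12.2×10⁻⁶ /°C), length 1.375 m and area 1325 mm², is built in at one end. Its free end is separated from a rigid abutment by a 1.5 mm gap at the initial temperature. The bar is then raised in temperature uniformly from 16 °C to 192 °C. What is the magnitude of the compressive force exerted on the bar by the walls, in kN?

P ≈ 288 kN

Free thermal elongation = αΔT L = 12.2×10⁻⁶ × 176 × 1375 = 2.952 mm.
This exceeds the 1.5 mm gap, so the wall pushes back. The portion of expansion that must be recovered elastically is δ_free − gap = 2.952 − 1.5 = 1.452 mm.
So σ = E(δ_free − g)/L = 206×10³ × 1.452/1375 = 217.6 MPa.
P = σA = 217.6 × 1325 = 288.3 kN.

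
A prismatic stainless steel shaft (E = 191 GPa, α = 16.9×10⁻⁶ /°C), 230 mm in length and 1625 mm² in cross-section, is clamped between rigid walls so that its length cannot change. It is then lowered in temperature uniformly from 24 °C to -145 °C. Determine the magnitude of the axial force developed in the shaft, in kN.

With zero net strain, σ = E·αΔT = 191 GPa × 16.9×10⁻⁶ × 169 = 545.5 MPa.
Axial force P = σA = 545.5 × 1625 = 886500 N = 886.5 kN, tensile.

P ≈ 886 kN (tensile)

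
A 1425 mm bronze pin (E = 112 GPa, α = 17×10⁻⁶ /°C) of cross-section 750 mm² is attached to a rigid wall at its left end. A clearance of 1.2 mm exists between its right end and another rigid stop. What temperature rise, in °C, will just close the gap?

Contact occurs when the free expansion equals the gap: αΔT L = 1.2 mm.
So ΔT = g/(αL) = 1.2/(17×10⁻⁶ × 1425) = 49.54 °C.

ΔT ≈ 49.5 °C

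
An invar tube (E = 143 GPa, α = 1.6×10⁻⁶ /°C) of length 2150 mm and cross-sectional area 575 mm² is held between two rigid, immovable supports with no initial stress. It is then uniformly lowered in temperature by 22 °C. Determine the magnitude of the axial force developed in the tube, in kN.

Full restraint means ε = 0, so the stress is σ = EαΔT = 143×10³ × 1.6×10⁻⁶ × 22 = 5.034 MPa.
P = AEαΔT = 575 × 143×10³ × 1.6×10⁻⁶ × 22 = 2.894 kN (tensile).

P ≈ 2.89 kN (tensile)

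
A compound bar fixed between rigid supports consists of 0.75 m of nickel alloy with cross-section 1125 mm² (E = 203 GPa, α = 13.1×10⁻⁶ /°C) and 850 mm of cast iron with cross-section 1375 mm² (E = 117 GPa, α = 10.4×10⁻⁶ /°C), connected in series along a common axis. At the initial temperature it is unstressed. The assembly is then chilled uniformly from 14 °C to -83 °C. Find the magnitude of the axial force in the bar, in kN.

If the supports were absent, the total length change would be Σ αᵢΔT Lᵢ = 13.1×10⁻⁶×97×750 + 10.4×10⁻⁶×97×850 = 1.811 mm.
The walls prevent any net length change, so an axial force P (same in every segment) develops. Compatibility: P · Σ Lᵢ/(AᵢEᵢ) = δ_free.
Σ Lᵢ/(AᵢEᵢ) = 750/(1125×203×10³) + 850/(1375×117×10³) = 8.568×10⁻⁶ mm/N.
Hence P = δ_free / Σ(L/AE) = 1.811/8.568×10⁻⁶ = 211.3 kN (tensile).

P ≈ 211 kN (tensile)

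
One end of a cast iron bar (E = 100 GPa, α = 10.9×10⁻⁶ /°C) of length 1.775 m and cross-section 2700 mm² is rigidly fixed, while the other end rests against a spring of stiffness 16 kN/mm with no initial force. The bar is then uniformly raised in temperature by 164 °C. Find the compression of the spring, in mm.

Free thermal expansion: δ_free = αΔT L = 10.9×10⁻⁶ × 164 × 1775 = 3.173 mm.
With a force P in the spring, the elastic change of the bar is PL/(AE) and that of the spring is P/k; compatibility requires their sum to equal δ_free.
So P = δ_free / [L/(AE) + 1/k] = 3.173 / [ 1775/(2700×100×10³) + 1/(16×10³) ].
P = 3.173 / 6.907×10⁻⁵ = 45940 N.
Spring compression = P/k = 45940/(16×10³) = 2.871 mm.

δ ≈ 2.87 mm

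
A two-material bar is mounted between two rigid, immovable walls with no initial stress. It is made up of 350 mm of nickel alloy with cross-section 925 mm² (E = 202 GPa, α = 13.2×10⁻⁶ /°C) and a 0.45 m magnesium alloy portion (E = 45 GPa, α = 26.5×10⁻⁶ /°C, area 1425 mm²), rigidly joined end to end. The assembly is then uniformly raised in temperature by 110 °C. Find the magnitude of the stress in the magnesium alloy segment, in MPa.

σ ≈ 144 MPa (compressive)

Free thermal expansion of the whole bar: Σ αᵢΔT Lᵢ = 13.2×10⁻⁶×110×350 + 26.5×10⁻⁶×110×450 = 1.82 mm.
The rigid supports impose zero overall length change; the single axial force P common to all segments must satisfy P Σ Lᵢ/(AᵢEᵢ) = δ_free.
Σ Lᵢ/(AᵢEᵢ) = 350/(925×202×10³) + 450/(1425×45×10³) = 8.891×10⁻⁶ mm/N.
Hence P = δ_free / Σ(L/AE) = 1.82/8.891×10⁻⁶ = 204.7 kN (compressive).
σ_{magnesium alloy} = P / A = 204700 / 1425 = 143.7 MPa.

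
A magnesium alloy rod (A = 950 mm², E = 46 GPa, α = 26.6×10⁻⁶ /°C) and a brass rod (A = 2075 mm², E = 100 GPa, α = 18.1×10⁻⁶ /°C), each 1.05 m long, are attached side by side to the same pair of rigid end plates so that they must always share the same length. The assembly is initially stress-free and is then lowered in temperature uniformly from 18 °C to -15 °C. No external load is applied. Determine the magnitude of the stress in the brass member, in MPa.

σ ≈ 4.88 MPa (compressive)

The magnesium alloy has the larger α, so on cooling it would change length more than the brass if both were free. The rigid plates force a common final length, so the magnesium alloy is put into tension and the brass into compression, with equal and opposite forces P (no external load).
Compatibility of the two members (thermal + elastic change equal): (α₁ − α₂)ΔT = P·[1/(A₁E₁) + 1/(A₂E₂)].
|α₁ − α₂|·ΔT = 8.5×10⁻⁶ × 33 = 0.0002805.
1/(A₁E₁) + 1/(A₂E₂) = 1/(950×46×10³) + 1/(2075×100×10³) = 2.77×10⁻⁸ N⁻¹.
So P = 0.0002805 / 2.77×10⁻⁸ = 10.13 kN.
σ_{brass} = P/A₂ = 10130/2075 = 4.88 MPa, compressive.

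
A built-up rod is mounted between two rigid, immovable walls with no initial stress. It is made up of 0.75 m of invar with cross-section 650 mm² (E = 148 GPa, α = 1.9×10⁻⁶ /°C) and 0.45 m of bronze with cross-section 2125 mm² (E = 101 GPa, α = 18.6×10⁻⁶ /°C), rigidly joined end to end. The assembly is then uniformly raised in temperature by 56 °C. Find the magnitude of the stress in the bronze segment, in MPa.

Free thermal expansion of the whole bar: Σ αᵢΔT Lᵢ = 1.9×10⁻⁶×56×750 + 18.6×10⁻⁶×56×450 = 0.5485 mm.
The rigid supports impose zero overall length change; the single axial force P common to all segments must satisfy P Σ Lᵢ/(AᵢEᵢ) = δ_free.
Σ Lᵢ/(AᵢEᵢ) = 750/(650×148×10³) + 450/(2125×101×10³) = 9.893×10⁻⁶ mm/N.
P = 0.5485 / 9.893×10⁻⁶ = 55450 N = 55.45 kN, compressive.
σ_{bronze} = P / A = 55450 / 2125 = 26.09 MPa.

σ ≈ 26.1 MPa (compressive)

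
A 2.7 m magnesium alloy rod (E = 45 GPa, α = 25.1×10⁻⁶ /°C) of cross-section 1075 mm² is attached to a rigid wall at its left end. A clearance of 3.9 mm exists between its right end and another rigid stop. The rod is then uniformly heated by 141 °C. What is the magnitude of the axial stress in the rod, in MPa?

Free thermal elongation = αΔT L = 25.1×10⁻⁶ × 141 × 2700 = 9.556 mm.
After closing the 3.9 mm clearance, 9.556 − 3.9 = 5.656 mm of expansion remains to be suppressed by the wall.
That suppressed elongation corresponds to σ = E·Δ/L = 45×10³ × 5.656/2700 = 94.26 MPa.

σ ≈ 94.3 MPa (compressive)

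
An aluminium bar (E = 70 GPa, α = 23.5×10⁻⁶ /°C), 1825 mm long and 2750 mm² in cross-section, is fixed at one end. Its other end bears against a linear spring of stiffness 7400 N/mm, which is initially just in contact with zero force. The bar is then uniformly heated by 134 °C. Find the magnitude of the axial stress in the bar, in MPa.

The unrestrained thermal change is αΔT L = 23.5×10⁻⁶ × 134 × 1825 = 5.747 mm.
With a force P in the spring, the elastic change of the bar is PL/(AE) and that of the spring is P/k; compatibility requires their sum to equal δ_free.
So P = δ_free / [L/(AE) + 1/k] = 5.747 / [ 1825/(2750×70×10³) + 1/(7400) ].
P = 5.747 / 0.0001446 = 39740 N.
σ = P/A = 39740/2750 = 14.45 MPa.

σ ≈ 14.5 MPa (compressive)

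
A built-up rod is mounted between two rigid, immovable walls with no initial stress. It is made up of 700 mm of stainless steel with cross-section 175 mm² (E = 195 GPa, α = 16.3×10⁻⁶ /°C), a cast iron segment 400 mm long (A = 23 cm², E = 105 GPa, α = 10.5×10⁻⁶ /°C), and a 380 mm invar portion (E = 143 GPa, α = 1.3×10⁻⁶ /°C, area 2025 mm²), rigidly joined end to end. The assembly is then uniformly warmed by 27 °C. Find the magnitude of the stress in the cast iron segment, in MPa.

With the walls removed the bar would change length by δ_free = Σ αᵢΔT Lᵢ = 16.3×10⁻⁶×27×700 + 10.5×10⁻⁶×27×400 + 1.3×10⁻⁶×27×380 = 0.4348 mm.
Since the ends are fixed, an axial force P builds up, equal in every segment, with P · Σ Lᵢ/(AᵢEᵢ) = δ_free.
The series flexibility is Σ Lᵢ/(AᵢEᵢ) = 700/(175×195×10³) + 400/(2300×105×10³) + 380/(2025×143×10³) = 2.348×10⁻⁵ mm/N.
P = 0.4348 / 2.348×10⁻⁵ = 18520 N = 18.52 kN, compressive.
σ_{cast iron} = P / A = 18520 / 2300 = 8.051 MPa.

σ ≈ 8.05 MPa (compressive)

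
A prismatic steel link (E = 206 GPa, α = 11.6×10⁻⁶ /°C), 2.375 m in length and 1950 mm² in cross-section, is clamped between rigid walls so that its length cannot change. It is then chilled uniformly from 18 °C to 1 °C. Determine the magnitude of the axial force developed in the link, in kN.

P ≈ 79.2 kN (tensile)

With zero net strain, σ = E·αΔT = 206 GPa × 11.6×10⁻⁶ × 17 = 40.62 MPa.
Then P = σA = 40.62 × 1950 mm² = 79.22 kN, tensile.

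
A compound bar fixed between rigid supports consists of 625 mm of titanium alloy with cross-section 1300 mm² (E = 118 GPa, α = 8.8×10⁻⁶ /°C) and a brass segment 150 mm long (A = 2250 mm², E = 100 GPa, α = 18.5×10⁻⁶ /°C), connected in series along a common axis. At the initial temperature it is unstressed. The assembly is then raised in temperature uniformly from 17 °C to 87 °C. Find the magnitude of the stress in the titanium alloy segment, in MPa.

With the walls removed the bar would change length by δ_free = Σ αᵢΔT Lᵢ = 8.8×10⁻⁶×70×625 + 18.5×10⁻⁶×70×150 = 0.5793 mm.
The rigid supports impose zero overall length change; the single axial force P common to all segments must satisfy P Σ Lᵢ/(AᵢEᵢ) = δ_free.
Σ Lᵢ/(AᵢEᵢ) = 625/(1300×118×10³) + 150/(2250×100×10³) = 4.741×10⁻⁶ mm/N.
So P = 0.5793 / 4.741×10⁻⁶ = 122.2 kN, compressive.
σ_{titanium alloy} = P / A = 122200 / 1300 = 93.98 MPa.

σ ≈ 94 MPa (compressive)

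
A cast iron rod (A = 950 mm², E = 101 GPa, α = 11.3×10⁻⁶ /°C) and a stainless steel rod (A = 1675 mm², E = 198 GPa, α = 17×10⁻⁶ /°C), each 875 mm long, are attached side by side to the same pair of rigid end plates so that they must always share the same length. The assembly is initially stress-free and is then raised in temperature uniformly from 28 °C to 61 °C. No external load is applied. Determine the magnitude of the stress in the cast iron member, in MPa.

Equilibrium of a rigid end plate with no external load gives equal and opposite internal forces ±P in the two members. Since α_{stainless steel} > α_{cast iron}, heating drives the stainless steel into compression and the cast iron into tension.
Setting the final lengths equal and cancelling L: (α₁ − α₂)ΔT = P/(A₁E₁) + P/(A₂E₂).
|α₁ − α₂|·ΔT = 5.7×10⁻⁶ × 33 = 0.0001881.
1/(A₁E₁) + 1/(A₂E₂) = 1/(950×101×10³) + 1/(1675×198×10³) = 1.344×10⁻⁸ N⁻¹.
So P = 0.0001881 / 1.344×10⁻⁸ = 14 kN.
σ_{cast iron} = P/A₁ = 14000/950 = 14.74 MPa, tensile.

σ ≈ 14.7 MPa (tensile)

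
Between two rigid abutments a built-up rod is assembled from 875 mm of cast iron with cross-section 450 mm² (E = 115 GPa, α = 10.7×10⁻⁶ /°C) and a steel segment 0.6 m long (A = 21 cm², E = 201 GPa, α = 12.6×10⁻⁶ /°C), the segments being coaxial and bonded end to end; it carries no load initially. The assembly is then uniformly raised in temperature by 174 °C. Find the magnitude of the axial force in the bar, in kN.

P ≈ 161 kN (compressive)

If the supports were absent, the total length change would be Σ αᵢΔT Lᵢ = 10.7×10⁻⁶×174×875 + 12.6×10⁻⁶×174×600 = 2.945 mm.
The walls prevent any net length change, so an axial force P (same in every segment) develops. Compatibility: P · Σ Lᵢ/(AᵢEᵢ) = δ_free.
Σ Lᵢ/(AᵢEᵢ) = 875/(450×115×10³) + 600/(2100×201×10³) = 1.833×10⁻⁵ mm/N.
P = 2.945 / 1.833×10⁻⁵ = 160600 N = 160.6 kN, compressive.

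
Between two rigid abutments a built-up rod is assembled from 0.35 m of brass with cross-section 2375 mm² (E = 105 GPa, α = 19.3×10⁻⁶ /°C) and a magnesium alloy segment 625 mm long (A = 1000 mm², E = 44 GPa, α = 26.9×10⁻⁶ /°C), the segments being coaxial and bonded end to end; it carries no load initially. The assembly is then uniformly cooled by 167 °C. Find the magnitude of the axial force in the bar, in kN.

With the walls removed the bar would change length by δ_free = Σ αᵢΔT Lᵢ = 19.3×10⁻⁶×167×350 + 26.9×10⁻⁶×167×625 = 3.936 mm.
The rigid supports impose zero overall length change; the single axial force P common to all segments must satisfy P Σ Lᵢ/(AᵢEᵢ) = δ_free.
Σ Lᵢ/(AᵢEᵢ) = 350/(2375×105×10³) + 625/(1000×44×10³) = 1.561×10⁻⁵ mm/N.
So P = 3.936 / 1.561×10⁻⁵ = 252.2 kN, tensile.

P ≈ 252 kN (tensile)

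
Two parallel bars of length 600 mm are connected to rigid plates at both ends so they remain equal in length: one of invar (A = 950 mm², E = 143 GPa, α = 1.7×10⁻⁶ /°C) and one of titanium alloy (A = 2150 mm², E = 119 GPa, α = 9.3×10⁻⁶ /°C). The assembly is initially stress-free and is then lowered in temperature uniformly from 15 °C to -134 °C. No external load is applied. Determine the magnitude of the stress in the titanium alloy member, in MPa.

σ ≈ 46.7 MPa (tensile)

Both members must finish at the same length. With the larger α, the titanium alloy tends to over-contract; the plates restrain it, putting the titanium alloy in tension and the invar in compression. With no external load the two internal forces are equal and opposite, magnitude P.
Compatibility of the two members (thermal + elastic change equal): (α₁ − α₂)ΔT = P·[1/(A₁E₁) + 1/(A₂E₂)].
|α₁ − α₂|·ΔT = 7.6×10⁻⁶ × 149 = 0.001132.
1/(A₁E₁) + 1/(A₂E₂) = 1/(950×143×10³) + 1/(2150×119×10³) = 1.127×10⁻⁸ N⁻¹.
P = 0.001132 / 1.127×10⁻⁸ = 100500 N = 100.5 kN.
σ_{titanium alloy} = P/A₂ = 100500/2150 = 46.74 MPa, tensile.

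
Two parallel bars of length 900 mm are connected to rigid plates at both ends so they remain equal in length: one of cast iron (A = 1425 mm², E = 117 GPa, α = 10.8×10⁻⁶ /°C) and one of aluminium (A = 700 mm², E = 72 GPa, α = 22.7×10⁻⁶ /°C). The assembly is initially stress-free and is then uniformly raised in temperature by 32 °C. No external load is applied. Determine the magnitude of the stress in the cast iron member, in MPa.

The aluminium has the larger α, so on heating it would change length more than the cast iron if both were free. The rigid plates force a common final length, so the aluminium is put into compression and the cast iron into tension, with equal and opposite forces P (no external load).
Compatibility of the two members (thermal + elastic change equal): (α₁ − α₂)ΔT = P·[1/(A₁E₁) + 1/(A₂E₂)].
|α₁ − α₂|·ΔT = 11.9×10⁻⁶ × 32 = 0.0003808.
1/(A₁E₁) + 1/(A₂E₂) = 1/(1425×117×10³) + 1/(700×72×10³) = 2.584×10⁻⁸ N⁻¹.
So P = 0.0003808 / 2.584×10⁻⁸ = 14.74 kN.
σ_{cast iron} = P/A₁ = 14740/1425 = 10.34 MPa, tensile.

σ ≈ 10.3 MPa (tensile)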